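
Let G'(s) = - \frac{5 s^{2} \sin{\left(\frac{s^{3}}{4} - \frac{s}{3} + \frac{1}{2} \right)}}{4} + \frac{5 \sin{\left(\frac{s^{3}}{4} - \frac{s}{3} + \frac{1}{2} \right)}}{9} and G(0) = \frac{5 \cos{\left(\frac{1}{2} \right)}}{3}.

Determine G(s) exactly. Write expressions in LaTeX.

G'(s) matches the chain-rule pattern g'(h)*h' with inner function h(s) = \frac{s^{3}}{4} - \frac{s}{3} + \frac{1}{2}; substituting u = h(s) collapses the integral.
A general antiderivative is \frac{5 \cos{\left(\frac{s^{3}}{4} - \frac{s}{3} + \frac{1}{2} \right)}}{3} + C.
The condition gives C = \frac{5 \cos{\left(\frac{1}{2} \right)}}{3} - (\frac{5 \cos{\left(\frac{1}{2} \right)}}{3}) = 0.
So G(s) = \frac{5 \cos{\left(\frac{s^{3}}{4} - \frac{s}{3} + \frac{1}{2} \right)}}{3}.
Check: d/ds[\frac{5 \cos{\left(\frac{s^{3}}{4} - \frac{s}{3} + \frac{1}{2} \right)}}{3}] = - \frac{5 s^{2} \sin{\left(\frac{s^{3}}{4} - \frac{s}{3} + \frac{1}{2} \right)}}{4} + \frac{5 \sin{\left(\frac{s^{3}}{4} - \frac{s}{3} + \frac{1}{2} \right)}}{9} = G'(s).

G(s) = \frac{5 \cos{\left(\frac{s^{3}}{4} - \frac{s}{3} + \frac{1}{2} \right)}}{3}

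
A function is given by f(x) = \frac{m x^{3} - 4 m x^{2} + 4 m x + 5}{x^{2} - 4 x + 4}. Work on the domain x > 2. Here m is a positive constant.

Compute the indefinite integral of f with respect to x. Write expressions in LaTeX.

F(x) = \frac{m x^{2} \left(x - 2\right) - 10}{2 \left(x - 2\right)} + C

Differentiate the proposed F(x) back; it has to land on f(x) exactly.
Check: d/dx[\frac{m x^{2} \left(x - 2\right) - 10}{2 \left(x - 2\right)}] = \frac{m x^{3} - 4 m x^{2} + 4 m x + 5}{x^{2} - 4 x + 4} = f(x).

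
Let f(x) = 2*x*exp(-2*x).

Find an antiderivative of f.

An antiderivative is F(x) = (-2*x - 1)*exp(-2*x)/2.

f has the shape u'v + uv' for u = -x - 1/2 and v = exp(-2*x) — it is the derivative of the product u*v.
Check: d/dx[(-2*x - 1)*exp(-2*x)/2] = 2*x*exp(-2*x) = f(x).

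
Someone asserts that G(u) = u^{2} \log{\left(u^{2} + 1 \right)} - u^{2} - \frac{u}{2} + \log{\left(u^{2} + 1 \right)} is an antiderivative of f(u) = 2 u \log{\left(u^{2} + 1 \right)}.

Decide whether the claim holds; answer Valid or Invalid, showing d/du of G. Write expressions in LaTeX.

d/du[G] = 2 u \log{\left(u^{2} + 1 \right)} - \frac{1}{2}
d/du[G] - f(u) = - \frac{1}{2} != 0.

Invalid: d/du[G] - f = - \frac{1}{2}, which is not 0.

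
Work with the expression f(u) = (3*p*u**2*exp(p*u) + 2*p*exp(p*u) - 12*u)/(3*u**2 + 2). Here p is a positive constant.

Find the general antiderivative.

A candidate is checked by its d/du: the result must match f(u).
Check: d/du[exp(p*u) - 2*log(3*u**2 + 2)] = (3*p*u**2*exp(p*u) + 2*p*exp(p*u) - 12*u)/(3*u**2 + 2) = f(u).

F(u) = exp(p*u) - 2*log(3*u**2 + 2) + C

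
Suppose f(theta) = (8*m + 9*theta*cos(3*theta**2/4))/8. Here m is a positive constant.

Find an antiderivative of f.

An antiderivative is F(theta) = (4*m*theta + 3*sin(3*theta**2/4))/4.

Differentiate the proposed F(theta) back; it has to land on f(theta) exactly.
Check: d/dtheta[(4*m*theta + 3*sin(3*theta**2/4))/4] = m + 9*theta*cos(3*theta**2/4)/8, which equals f(theta).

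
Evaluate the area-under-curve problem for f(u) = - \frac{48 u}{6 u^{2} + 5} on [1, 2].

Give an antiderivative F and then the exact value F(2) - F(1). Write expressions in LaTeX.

f matches the chain-rule pattern g'(h)*h' with inner function h(u) = 2 u^{2} + \frac{5}{3}; substituting w = h(u) collapses the integral.
F(u) = - 4 \log{\left(2 u^{2} + \frac{5}{3} \right)} is an antiderivative of f.
Check: d/du[- 4 \log{\left(2 u^{2} + \frac{5}{3} \right)}] = - \frac{48 u}{6 u^{2} + 5} = f(u).
F(2) = - 4 \log{\left(\frac{29}{3} \right)}; F(1) = - 4 \log{\left(\frac{11}{3} \right)}.
Integral = F(2) - F(1) = - 4 \log{\left(\frac{29}{3} \right)} + 4 \log{\left(\frac{11}{3} \right)}.

Antiderivative: F(u) = - 4 \log{\left(2 u^{2} + \frac{5}{3} \right)}; value = - 4 \log{\left(\frac{29}{3} \right)} + 4 \log{\left(\frac{11}{3} \right)}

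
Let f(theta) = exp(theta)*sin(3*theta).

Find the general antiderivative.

F(theta) = -(-sin(3*theta) + 3*cos(3*theta))*exp(theta)/10 + C

An antiderivative F(theta) passes only if d/dtheta[F] lands on f(theta) exactly.
Check: d/dtheta[-(-sin(3*theta) + 3*cos(3*theta))*exp(theta)/10] = exp(theta)*sin(3*theta) = f(theta).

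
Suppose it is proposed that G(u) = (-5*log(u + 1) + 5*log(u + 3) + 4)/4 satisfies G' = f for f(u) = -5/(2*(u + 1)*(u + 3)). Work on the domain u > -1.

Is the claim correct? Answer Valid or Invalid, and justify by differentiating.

d/du[G] = -5/(2*u**2 + 8*u + 6)
This equals f(u) exactly, so the claim holds.

Valid - differentiating G returns exactly f.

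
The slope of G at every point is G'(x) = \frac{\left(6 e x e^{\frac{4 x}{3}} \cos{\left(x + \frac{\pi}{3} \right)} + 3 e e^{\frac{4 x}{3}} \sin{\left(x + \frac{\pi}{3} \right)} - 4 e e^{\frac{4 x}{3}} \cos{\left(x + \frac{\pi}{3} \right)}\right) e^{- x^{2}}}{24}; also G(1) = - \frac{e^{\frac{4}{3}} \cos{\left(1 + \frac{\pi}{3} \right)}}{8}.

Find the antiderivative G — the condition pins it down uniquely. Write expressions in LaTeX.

Recognize the product-rule pattern: G'(x) = u'v + uv' with u = - \frac{\cos{\left(x + \frac{\pi}{3} \right)}}{8}, v = e^{- x^{2} + \frac{4 x}{3} + 1}, so integration by parts undoes it.
A general antiderivative is - \frac{e^{- x^{2} + \frac{4 x}{3} + 1} \cos{\left(x + \frac{\pi}{3} \right)}}{8} + C.
The condition gives C = - \frac{e^{\frac{4}{3}} \cos{\left(1 + \frac{\pi}{3} \right)}}{8} - (- \frac{e^{\frac{4}{3}} \cos{\left(1 + \frac{\pi}{3} \right)}}{8}) = 0.
So G(x) = - \frac{e e^{\frac{4 x}{3}} e^{- x^{2}} \cos{\left(x + \frac{\pi}{3} \right)}}{8}.
Check: d/dx[- \frac{e e^{\frac{4 x}{3}} e^{- x^{2}} \cos{\left(x + \frac{\pi}{3} \right)}}{8}] = \frac{\left(6 e x e^{\frac{4 x}{3}} \cos{\left(x + \frac{\pi}{3} \right)} + 3 e e^{\frac{4 x}{3}} \sin{\left(x + \frac{\pi}{3} \right)} - 4 e e^{\frac{4 x}{3}} \cos{\left(x + \frac{\pi}{3} \right)}\right) e^{- x^{2}}}{24} = G'(x).

G(x) = - \frac{e e^{\frac{4 x}{3}} e^{- x^{2}} \cos{\left(x + \frac{\pi}{3} \right)}}{8}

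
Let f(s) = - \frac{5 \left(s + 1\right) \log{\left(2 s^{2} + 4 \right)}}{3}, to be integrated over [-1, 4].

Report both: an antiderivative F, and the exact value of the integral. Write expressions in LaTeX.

An antiderivative F(s) passes only if d/ds[F] lands on f(s) exactly.
F(s) = - \frac{5 s^{2} \log{\left(s^{2} + 2 \right)}}{6} - \frac{5 s^{2} \log{\left(2 \right)}}{6} + \frac{5 s^{2}}{6} - \frac{5 s \log{\left(s^{2} + 2 \right)}}{3} - \frac{5 s \log{\left(2 \right)}}{3} + \frac{10 s}{3} - \frac{5 \log{\left(s^{2} + 2 \right)}}{3} - \frac{10 \sqrt{2} \operatorname{atan}{\left(\frac{\sqrt{2} s}{2} \right)}}{3} is an antiderivative of f.
Check: d/ds[- \frac{5 s^{2} \log{\left(s^{2} + 2 \right)}}{6} - \frac{5 s^{2} \log{\left(2 \right)}}{6} + \frac{5 s^{2}}{6} - \frac{5 s \log{\left(s^{2} + 2 \right)}}{3} - \frac{5 s \log{\left(2 \right)}}{3} + \frac{10 s}{3} - \frac{5 \log{\left(s^{2} + 2 \right)}}{3} - \frac{10 \sqrt{2} \operatorname{atan}{\left(\frac{\sqrt{2} s}{2} \right)}}{3}] = - \frac{5 s \log{\left(s^{2} + 2 \right)}}{3} - \frac{5 s \log{\left(2 \right)}}{3} - \frac{5 \log{\left(s^{2} + 2 \right)}}{3} - \frac{5 \log{\left(2 \right)}}{3}, which equals f(s).
F(4) = - \frac{65 \log{\left(18 \right)}}{3} - 20 \log{\left(2 \right)} - \frac{10 \sqrt{2} \operatorname{atan}{\left(2 \sqrt{2} \right)}}{3} + \frac{80}{3}; F(-1) = - \frac{5}{2} - \frac{5 \log{\left(3 \right)}}{6} + \frac{5 \log{\left(2 \right)}}{6} + \frac{10 \sqrt{2} \operatorname{atan}{\left(\frac{\sqrt{2}}{2} \right)}}{3}.
Integral = F(4) - F(-1) = - 20 \log{\left(36 \right)} - \frac{10 \sqrt{2} \operatorname{atan}{\left(2 \sqrt{2} \right)}}{3} - \frac{5 \log{\left(18 \right)}}{3} - \frac{10 \sqrt{2} \operatorname{atan}{\left(\frac{\sqrt{2}}{2} \right)}}{3} - \frac{5 \log{\left(6 \right)}}{6} + \frac{5 \log{\left(3 \right)}}{3} + \frac{175}{6}.

Antiderivative: F(s) = - \frac{5 s^{2} \log{\left(s^{2} + 2 \right)}}{6} - \frac{5 s^{2} \log{\left(2 \right)}}{6} + \frac{5 s^{2}}{6} - \frac{5 s \log{\left(s^{2} + 2 \right)}}{3} - \frac{5 s \log{\left(2 \right)}}{3} + \frac{10 s}{3} - \frac{5 \log{\left(s^{2} + 2 \right)}}{3} - \frac{10 \sqrt{2} \operatorname{atan}{\left(\frac{\sqrt{2} s}{2} \right)}}{3}; value = - 20 \log{\left(36 \right)} - \frac{10 \sqrt{2} \operatorname{atan}{\left(2 \sqrt{2} \right)}}{3} - \frac{5 \log{\left(18 \right)}}{3} - \frac{10 \sqrt{2} \operatorname{atan}{\left(\frac{\sqrt{2}}{2} \right)}}{3} - \frac{5 \log{\left(6 \right)}}{6} + \frac{5 \log{\left(3 \right)}}{3} + \frac{175}{6}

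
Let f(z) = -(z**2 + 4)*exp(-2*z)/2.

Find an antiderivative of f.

An antiderivative is F(z) = (2*z**2 + 2*z + 9)*exp(-2*z)/8.

Recognize the product-rule pattern: f = u'v + uv' with u = z**2/4 + z/4 + 9/8, v = exp(-2*z), so integration by parts undoes it.
Check: d/dz[(2*z**2 + 2*z + 9)*exp(-2*z)/8] = (-z**2 - 4)*exp(-2*z)/2, which equals f(z).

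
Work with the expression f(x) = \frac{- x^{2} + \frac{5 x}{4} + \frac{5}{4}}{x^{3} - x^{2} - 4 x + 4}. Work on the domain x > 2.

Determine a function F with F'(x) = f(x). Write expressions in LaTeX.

The denominator factors as 4 \left(x - 2\right) \left(x - 1\right) \left(x + 2\right); partial fractions split f into directly integrable pieces: - \frac{7}{16 \left(x + 2\right)} - \frac{1}{2 \left(x - 1\right)} - \frac{1}{16 \left(x - 2\right)}.
Check: d/dx[- \frac{\log{\left(x - 2 \right)}}{16} - \frac{\log{\left(x - 1 \right)}}{2} - \frac{7 \log{\left(x + 2 \right)}}{16}] = \frac{- 4 x^{2} + 5 x + 5}{4 x^{3} - 4 x^{2} - 16 x + 16}, which equals f(x).

An antiderivative is F(x) = - \frac{\log{\left(x - 2 \right)}}{16} - \frac{\log{\left(x - 1 \right)}}{2} - \frac{7 \log{\left(x + 2 \right)}}{16}.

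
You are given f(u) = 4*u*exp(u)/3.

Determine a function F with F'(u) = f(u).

f has the shape v'r + vr' for v = 4*u/3 - 4/3 and r = exp(u) — it is the derivative of the product v*r.
Check: d/du[4*(u - 1)*exp(u)/3] = 4*u*exp(u)/3 = f(u).

An antiderivative is F(u) = 4*(u - 1)*exp(u)/3.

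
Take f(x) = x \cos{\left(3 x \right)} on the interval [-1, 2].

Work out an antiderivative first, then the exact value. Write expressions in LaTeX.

Recover f(x) by differentiating a candidate F(x); any mismatch rules it out.
F(x) = \frac{3 x \sin{\left(3 x \right)} + \cos{\left(3 x \right)}}{9} is an antiderivative of f.
Check: d/dx[\frac{3 x \sin{\left(3 x \right)} + \cos{\left(3 x \right)}}{9}] = x \cos{\left(3 x \right)} = f(x).
F(2) = \frac{2 \sin{\left(6 \right)}}{3} + \frac{\cos{\left(6 \right)}}{9}; F(-1) = \frac{\cos{\left(3 \right)}}{9} + \frac{\sin{\left(3 \right)}}{3}.
Integral = F(2) - F(-1) = \frac{2 \sin{\left(6 \right)}}{3} - \frac{\sin{\left(3 \right)}}{3} + \frac{\cos{\left(6 \right)}}{9} - \frac{\cos{\left(3 \right)}}{9}.

Antiderivative: F(x) = \frac{3 x \sin{\left(3 x \right)} + \cos{\left(3 x \right)}}{9}; value = \frac{2 \sin{\left(6 \right)}}{3} - \frac{\sin{\left(3 \right)}}{3} + \frac{\cos{\left(6 \right)}}{9} - \frac{\cos{\left(3 \right)}}{9}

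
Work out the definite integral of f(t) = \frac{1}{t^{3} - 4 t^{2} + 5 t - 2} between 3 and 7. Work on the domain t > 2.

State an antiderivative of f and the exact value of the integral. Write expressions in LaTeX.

Factor the denominator (\left(t - 2\right) \left(t - 1\right)^{2}) and decompose: f = - \frac{1}{t - 1} - \frac{1}{\left(t - 1\right)^{2}} + \frac{1}{t - 2}; each piece integrates to a log, atan, or power term.
F(t) = - \frac{- t \log{\left(t - 2 \right)} + t \log{\left(t - 1 \right)} + \log{\left(t - 2 \right)} - \log{\left(t - 1 \right)} - 1}{t - 1} is an antiderivative of f.
Check: d/dt[- \frac{- t \log{\left(t - 2 \right)} + t \log{\left(t - 1 \right)} + \log{\left(t - 2 \right)} - \log{\left(t - 1 \right)} - 1}{t - 1}] = \frac{1}{t^{3} - 4 t^{2} + 5 t - 2} = f(t).
F(7) = - \log{\left(6 \right)} + \frac{1}{6} + \log{\left(5 \right)}; F(3) = \frac{1}{2} - \log{\left(2 \right)}.
Integral = F(7) - F(3) = - \log{\left(6 \right)} - \frac{1}{3} + \log{\left(2 \right)} + \log{\left(5 \right)}.

Antiderivative: F(t) = - \frac{- t \log{\left(t - 2 \right)} + t \log{\left(t - 1 \right)} + \log{\left(t - 2 \right)} - \log{\left(t - 1 \right)} - 1}{t - 1}; value = - \log{\left(6 \right)} - \frac{1}{3} + \log{\left(2 \right)} + \log{\left(5 \right)}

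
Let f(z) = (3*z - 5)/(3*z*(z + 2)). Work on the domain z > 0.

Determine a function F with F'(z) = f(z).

Factor the denominator (3*z*(z + 2)) and decompose: f = 11/(6*(z + 2)) - 5/(6*z); each piece integrates to a log, atan, or power term.
Check: d/dz[-5*log(z)/6 + 11*log(z + 2)/6] = (3*z - 5)/(3*z**2 + 6*z), which equals f(z).

An antiderivative is F(z) = -5*log(z)/6 + 11*log(z + 2)/6.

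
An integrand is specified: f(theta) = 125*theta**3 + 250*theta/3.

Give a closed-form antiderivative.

An antiderivative is F(theta) = 125*theta**4/4 + 125*theta**2/3.

The substitution u = 5*theta**2/2 + 5/3 works: f is exactly (dF/du)*(du/dtheta) for that inner function.
Check: d/dtheta[125*theta**4/4 + 125*theta**2/3] = 125*theta**3 + 250*theta/3 = f(theta).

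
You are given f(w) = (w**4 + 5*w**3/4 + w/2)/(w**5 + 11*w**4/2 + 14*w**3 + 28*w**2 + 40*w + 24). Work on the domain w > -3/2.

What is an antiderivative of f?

Factor the denominator (2*(w + 2)**2*(2*w + 3)*(w**2 + 4)) and decompose: f = -(6*w + 91)/(100*(w**2 + 4)) + 3/(25*(2*w + 3)) + 1/(w + 2) - 5/(4*(w + 2)**2); each piece integrates to a log, atan, or power term.
Check: d/dw[3*log(w + 3/2)/50 + log(w + 2) - 3*log(w**2 + 4)/100 - 91*atan(w/2)/200 + 5/(4*w + 8)] = (4*w**4 + 5*w**3 + 2*w)/(4*w**5 + 22*w**4 + 56*w**3 + 112*w**2 + 160*w + 96), which equals f(w).

An antiderivative is F(w) = 3*log(w + 3/2)/50 + log(w + 2) - 3*log(w**2 + 4)/100 - 91*atan(w/2)/200 + 5/(4*w + 8).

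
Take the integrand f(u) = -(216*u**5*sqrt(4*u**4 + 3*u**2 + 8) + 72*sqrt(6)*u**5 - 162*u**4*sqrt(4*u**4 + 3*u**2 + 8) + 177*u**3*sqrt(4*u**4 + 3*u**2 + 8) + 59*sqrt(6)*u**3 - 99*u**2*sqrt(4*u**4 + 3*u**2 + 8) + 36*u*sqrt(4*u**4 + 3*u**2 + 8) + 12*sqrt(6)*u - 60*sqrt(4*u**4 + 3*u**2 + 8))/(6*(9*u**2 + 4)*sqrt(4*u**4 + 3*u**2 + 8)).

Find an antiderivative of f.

An antiderivative is F(u) = -(12*u**4 - 12*u**3 + 9*u**2 - 6*u + 2*sqrt(6)*sqrt(4*u**4 + 3*u**2 + 8) - 16*atan(3*u/2) - 3)/12.

Whatever form F(u) takes, F'(u) = f(u) is non-negotiable.
Check: d/du[-(12*u**4 - 12*u**3 + 9*u**2 - 6*u + 2*sqrt(6)*sqrt(4*u**4 + 3*u**2 + 8) - 16*atan(3*u/2) - 3)/12] = (-216*u**5*sqrt(4*u**4 + 3*u**2 + 8) - 72*sqrt(6)*u**5 + 162*u**4*sqrt(4*u**4 + 3*u**2 + 8) - 177*u**3*sqrt(4*u**4 + 3*u**2 + 8) - 59*sqrt(6)*u**3 + 99*u**2*sqrt(4*u**4 + 3*u**2 + 8) - 36*u*sqrt(4*u**4 + 3*u**2 + 8) - 12*sqrt(6)*u + 60*sqrt(4*u**4 + 3*u**2 + 8))/(54*u**2*sqrt(4*u**4 + 3*u**2 + 8) + 24*sqrt(4*u**4 + 3*u**2 + 8)), which equals f(u).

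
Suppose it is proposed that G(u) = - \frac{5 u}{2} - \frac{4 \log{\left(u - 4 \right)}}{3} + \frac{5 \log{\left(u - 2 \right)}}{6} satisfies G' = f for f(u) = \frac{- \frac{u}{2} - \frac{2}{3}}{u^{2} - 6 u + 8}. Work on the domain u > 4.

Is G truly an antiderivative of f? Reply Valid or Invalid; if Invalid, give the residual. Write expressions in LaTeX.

d/du[G] = \frac{- 15 u^{2} + 87 u - 124}{6 u^{2} - 36 u + 48}
d/du[G] - f(u) = - \frac{5}{2} != 0.

Invalid: d/du[G] - f = - \frac{5}{2}, which is not 0.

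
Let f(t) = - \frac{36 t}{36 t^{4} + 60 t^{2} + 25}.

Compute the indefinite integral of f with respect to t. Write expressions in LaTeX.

F(t) = \frac{3}{6 t^{2} + 5} + C

The substitution u = 2 t^{2} + \frac{5}{3} works: f is exactly (dF/du)*(du/dt) for that inner function.
Check: d/dt[\frac{3}{6 t^{2} + 5}] = - \frac{36 t}{36 t^{4} + 60 t^{2} + 25} = f(t).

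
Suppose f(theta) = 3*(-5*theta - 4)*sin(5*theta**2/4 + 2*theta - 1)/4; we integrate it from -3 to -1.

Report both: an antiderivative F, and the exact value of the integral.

Antiderivative: F(theta) = 3*cos(5*theta**2/4 + 2*theta - 1)/2; value = 3*cos(7/4)/2 - 3*cos(17/4)/2

The substitution u = 5*theta**2/4 + 2*theta - 1 works: f is exactly (dF/du)*(du/dtheta) for that inner function.
F(theta) = 3*cos(5*theta**2/4 + 2*theta - 1)/2 is an antiderivative of f.
Check: d/dtheta[3*cos(5*theta**2/4 + 2*theta - 1)/2] = -15*theta*sin(5*theta**2/4 + 2*theta - 1)/4 - 3*sin(5*theta**2/4 + 2*theta - 1), which equals f(theta).
F(-1) = 3*cos(7/4)/2; F(-3) = 3*cos(17/4)/2.
Integral = F(-1) - F(-3) = 3*cos(7/4)/2 - 3*cos(17/4)/2.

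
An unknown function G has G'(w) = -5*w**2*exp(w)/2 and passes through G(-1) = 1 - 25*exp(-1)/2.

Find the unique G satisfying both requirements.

G(w) = (5*(-w**2 + 2*w - 2)*exp(w) + 2)/2

G'(w) has the shape u'v + uv' for u = -5*w**2/2 + 5*w - 5 and v = exp(w) — it is the derivative of the product u*v.
A general antiderivative is (-5*w**2 + 10*w - 10)*exp(w)/2 + C.
The condition gives C = 1 - 25*exp(-1)/2 - (-25*exp(-1)/2) = 1.
So G(w) = (5*(-w**2 + 2*w - 2)*exp(w) + 2)/2.
Check: d/dw[(5*(-w**2 + 2*w - 2)*exp(w) + 2)/2] = -5*w**2*exp(w)/2 = G'(w).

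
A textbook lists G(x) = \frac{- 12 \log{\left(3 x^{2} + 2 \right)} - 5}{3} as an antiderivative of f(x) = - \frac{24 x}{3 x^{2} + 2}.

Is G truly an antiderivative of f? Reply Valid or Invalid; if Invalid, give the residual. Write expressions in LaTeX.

Valid - the claim checks out under differentiation.

d/dx[G] = - \frac{24 x}{3 x^{2} + 2}
This equals f(x) exactly, so the claim holds.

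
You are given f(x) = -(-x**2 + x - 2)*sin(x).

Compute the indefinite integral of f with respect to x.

F(x) = -x**2*cos(x) + 2*x*sin(x) + x*cos(x) - sin(x) + C

Differentiate the proposed F(x) back; it has to land on f(x) exactly.
Check: d/dx[-x**2*cos(x) + 2*x*sin(x) + x*cos(x) - sin(x)] = x**2*sin(x) - x*sin(x) + 2*sin(x), which equals f(x).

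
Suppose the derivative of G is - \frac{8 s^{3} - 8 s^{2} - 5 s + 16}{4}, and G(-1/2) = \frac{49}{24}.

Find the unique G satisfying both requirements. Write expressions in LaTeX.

Recover the given G'(s) by differentiating a candidate G(s); any mismatch rules it out.
A general antiderivative is - \frac{s^{4}}{2} + \frac{2 s^{3}}{3} + \frac{5 s^{2}}{8} - 4 s + C.
The condition gives C = \frac{49}{24} - (\frac{49}{24}) = 0.
So G(s) = - \frac{s^{4}}{2} + \frac{2 s^{3}}{3} + \frac{5 s^{2}}{8} - 4 s.
Check: d/ds[- \frac{s^{4}}{2} + \frac{2 s^{3}}{3} + \frac{5 s^{2}}{8} - 4 s] = - 2 s^{3} + 2 s^{2} + \frac{5 s}{4} - 4, which equals G'(s).

G(s) = - \frac{s^{4}}{2} + \frac{2 s^{3}}{3} + \frac{5 s^{2}}{8} - 4 s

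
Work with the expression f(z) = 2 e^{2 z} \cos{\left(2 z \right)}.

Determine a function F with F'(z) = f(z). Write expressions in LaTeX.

Differentiate the proposed F(z) back; it has to land on f(z) exactly.
Check: d/dz[\frac{\left(\sin{\left(2 z \right)} + \cos{\left(2 z \right)}\right) e^{2 z}}{2}] = 2 e^{2 z} \cos{\left(2 z \right)} = f(z).

An antiderivative is F(z) = \frac{\left(\sin{\left(2 z \right)} + \cos{\left(2 z \right)}\right) e^{2 z}}{2}.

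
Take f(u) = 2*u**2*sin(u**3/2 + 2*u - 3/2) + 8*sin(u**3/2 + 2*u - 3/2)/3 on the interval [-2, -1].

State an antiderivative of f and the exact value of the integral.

The substitution w = u**3/2 + 2*u - 3/2 works: f is exactly (dF/dw)*(dw/du) for that inner function.
F(u) = -4*cos(u**3/2 + 2*u - 3/2)/3 is an antiderivative of f.
Check: d/du[-4*cos(u**3/2 + 2*u - 3/2)/3] = 2*u**2*sin(u**3/2 + 2*u - 3/2) + 8*sin(u**3/2 + 2*u - 3/2)/3 = f(u).
F(-1) = -4*cos(4)/3; F(-2) = -4*cos(19/2)/3.
Integral = F(-1) - F(-2) = 4*cos(19/2)/3 - 4*cos(4)/3.

Antiderivative: F(u) = -4*cos(u**3/2 + 2*u - 3/2)/3; value = 4*cos(19/2)/3 - 4*cos(4)/3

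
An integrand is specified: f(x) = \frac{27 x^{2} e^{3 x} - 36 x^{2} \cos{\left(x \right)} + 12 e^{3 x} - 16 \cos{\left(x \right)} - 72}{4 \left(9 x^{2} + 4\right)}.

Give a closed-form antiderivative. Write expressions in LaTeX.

An antiderivative is F(x) = \frac{e^{3 x}}{4} - \sin{\left(x \right)} - 3 \operatorname{atan}{\left(\frac{3 x}{2} \right)}.

Differentiate the proposed F(x) back; it has to land on f(x) exactly.
Check: d/dx[\frac{e^{3 x}}{4} - \sin{\left(x \right)} - 3 \operatorname{atan}{\left(\frac{3 x}{2} \right)}] = \frac{27 x^{2} e^{3 x} - 36 x^{2} \cos{\left(x \right)} + 12 e^{3 x} - 16 \cos{\left(x \right)} - 72}{36 x^{2} + 16}, which equals f(x).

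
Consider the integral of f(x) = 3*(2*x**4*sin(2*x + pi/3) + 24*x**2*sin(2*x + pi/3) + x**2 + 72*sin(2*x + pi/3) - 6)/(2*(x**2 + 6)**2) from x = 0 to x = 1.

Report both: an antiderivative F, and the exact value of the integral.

Antiderivative: F(x) = -3*(x**2*cos(2*x + pi/3) + x + 6*cos(2*x + pi/3))/(2*(x**2 + 6)); value = 15/28 - 3*cos(pi/3 + 2)/2

Any candidate F(x) must reproduce f(x) exactly when differentiated.
F(x) = -3*(x**2*cos(2*x + pi/3) + x + 6*cos(2*x + pi/3))/(2*(x**2 + 6)) is an antiderivative of f.
Check: d/dx[-3*(x**2*cos(2*x + pi/3) + x + 6*cos(2*x + pi/3))/(2*(x**2 + 6))] = (6*x**4*sin(2*x + pi/3) + 72*x**2*sin(2*x + pi/3) + 3*x**2 + 216*sin(2*x + pi/3) - 18)/(2*x**4 + 24*x**2 + 72), which equals f(x).
F(1) = -3/14 - 3*cos(pi/3 + 2)/2; F(0) = -3/4.
Integral = F(1) - F(0) = 15/28 - 3*cos(pi/3 + 2)/2.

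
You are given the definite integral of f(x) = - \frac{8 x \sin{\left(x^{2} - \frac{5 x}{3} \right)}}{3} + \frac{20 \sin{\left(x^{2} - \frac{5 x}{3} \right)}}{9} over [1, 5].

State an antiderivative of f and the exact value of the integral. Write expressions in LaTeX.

f matches the chain-rule pattern g'(h)*h' with inner function h(x) = x^{2} - \frac{5 x}{3}; substituting u = h(x) collapses the integral.
F(x) = \frac{4 \cos{\left(x^{2} - \frac{5 x}{3} \right)}}{3} is an antiderivative of f.
Check: d/dx[\frac{4 \cos{\left(x^{2} - \frac{5 x}{3} \right)}}{3}] = - \frac{8 x \sin{\left(x^{2} - \frac{5 x}{3} \right)}}{3} + \frac{20 \sin{\left(x^{2} - \frac{5 x}{3} \right)}}{9} = f(x).
F(5) = \frac{4 \cos{\left(\frac{50}{3} \right)}}{3}; F(1) = \frac{4 \cos{\left(\frac{2}{3} \right)}}{3}.
Integral = F(5) - F(1) = - \frac{4 \cos{\left(\frac{2}{3} \right)}}{3} + \frac{4 \cos{\left(\frac{50}{3} \right)}}{3}.

Antiderivative: F(x) = \frac{4 \cos{\left(x^{2} - \frac{5 x}{3} \right)}}{3}; value = - \frac{4 \cos{\left(\frac{2}{3} \right)}}{3} + \frac{4 \cos{\left(\frac{50}{3} \right)}}{3}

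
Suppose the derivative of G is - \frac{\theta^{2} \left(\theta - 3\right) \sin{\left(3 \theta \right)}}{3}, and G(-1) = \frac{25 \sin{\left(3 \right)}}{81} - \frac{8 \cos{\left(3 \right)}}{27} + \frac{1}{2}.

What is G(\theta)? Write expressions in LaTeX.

A candidate passes only if d/d\theta[G] lands on the given G'(\theta) exactly.
A general antiderivative is \frac{\theta^{3} \cos{\left(3 \theta \right)}}{9} - \frac{\theta^{2} \sin{\left(3 \theta \right)}}{9} - \frac{\theta^{2} \cos{\left(3 \theta \right)}}{3} + \frac{2 \theta \sin{\left(3 \theta \right)}}{9} - \frac{2 \theta \cos{\left(3 \theta \right)}}{27} + \frac{2 \sin{\left(3 \theta \right)}}{81} + \frac{2 \cos{\left(3 \theta \right)}}{27} + C.
The condition gives C = \frac{25 \sin{\left(3 \right)}}{81} - \frac{8 \cos{\left(3 \right)}}{27} + \frac{1}{2} - (\frac{25 \sin{\left(3 \right)}}{81} - \frac{8 \cos{\left(3 \right)}}{27}) = \frac{1}{2}.
So G(\theta) = \frac{\theta^{3} \cos{\left(3 \theta \right)}}{9} - \frac{\theta^{2} \sin{\left(3 \theta \right)}}{9} - \frac{\theta^{2} \cos{\left(3 \theta \right)}}{3} + \frac{2 \theta \sin{\left(3 \theta \right)}}{9} - \frac{2 \theta \cos{\left(3 \theta \right)}}{27} + \frac{2 \sin{\left(3 \theta \right)}}{81} + \frac{2 \cos{\left(3 \theta \right)}}{27} + \frac{1}{2}.
Check: d/d\theta[\frac{\theta^{3} \cos{\left(3 \theta \right)}}{9} - \frac{\theta^{2} \sin{\left(3 \theta \right)}}{9} - \frac{\theta^{2} \cos{\left(3 \theta \right)}}{3} + \frac{2 \theta \sin{\left(3 \theta \right)}}{9} - \frac{2 \theta \cos{\left(3 \theta \right)}}{27} + \frac{2 \sin{\left(3 \theta \right)}}{81} + \frac{2 \cos{\left(3 \theta \right)}}{27} + \frac{1}{2}] = - \frac{\theta^{3} \sin{\left(3 \theta \right)}}{3} + \theta^{2} \sin{\left(3 \theta \right)}, which equals G'(\theta).

G(\theta) = \frac{\theta^{3} \cos{\left(3 \theta \right)}}{9} - \frac{\theta^{2} \sin{\left(3 \theta \right)}}{9} - \frac{\theta^{2} \cos{\left(3 \theta \right)}}{3} + \frac{2 \theta \sin{\left(3 \theta \right)}}{9} - \frac{2 \theta \cos{\left(3 \theta \right)}}{27} + \frac{2 \sin{\left(3 \theta \right)}}{81} + \frac{2 \cos{\left(3 \theta \right)}}{27} + \frac{1}{2}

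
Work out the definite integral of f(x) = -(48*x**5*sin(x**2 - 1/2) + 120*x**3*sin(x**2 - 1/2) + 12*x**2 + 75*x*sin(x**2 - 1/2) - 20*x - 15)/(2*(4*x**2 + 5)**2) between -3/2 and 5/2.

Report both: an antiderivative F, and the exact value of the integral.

Antiderivative: F(x) = (3*x/2 - 5/4)/(4*x**2 + 5) + 3*cos(x**2 - 1/2)/4; value = -3*cos(7/4)/4 + 1/3 + 3*cos(23/4)/4

For F(x) to be correct the identity F'(x) - f(x) = 0 must hold.
F(x) = (3*x/2 - 5/4)/(4*x**2 + 5) + 3*cos(x**2 - 1/2)/4 is an antiderivative of f.
Check: d/dx[(3*x/2 - 5/4)/(4*x**2 + 5) + 3*cos(x**2 - 1/2)/4] = (-48*x**5*sin(x**2 - 1/2) - 120*x**3*sin(x**2 - 1/2) - 12*x**2 - 75*x*sin(x**2 - 1/2) + 20*x + 15)/(32*x**4 + 80*x**2 + 50), which equals f(x).
F(5/2) = 1/12 + 3*cos(23/4)/4; F(-3/2) = -1/4 + 3*cos(7/4)/4.
Integral = F(5/2) - F(-3/2) = -3*cos(7/4)/4 + 1/3 + 3*cos(23/4)/4.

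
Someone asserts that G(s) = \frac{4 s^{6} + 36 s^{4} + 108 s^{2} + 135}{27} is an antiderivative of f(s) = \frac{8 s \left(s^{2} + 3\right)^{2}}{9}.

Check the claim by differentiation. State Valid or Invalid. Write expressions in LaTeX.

Valid - differentiating G returns exactly f.

d/ds[G] = \frac{8 s^{5}}{9} + \frac{16 s^{3}}{3} + 8 s
This equals f(s) exactly, so the claim holds.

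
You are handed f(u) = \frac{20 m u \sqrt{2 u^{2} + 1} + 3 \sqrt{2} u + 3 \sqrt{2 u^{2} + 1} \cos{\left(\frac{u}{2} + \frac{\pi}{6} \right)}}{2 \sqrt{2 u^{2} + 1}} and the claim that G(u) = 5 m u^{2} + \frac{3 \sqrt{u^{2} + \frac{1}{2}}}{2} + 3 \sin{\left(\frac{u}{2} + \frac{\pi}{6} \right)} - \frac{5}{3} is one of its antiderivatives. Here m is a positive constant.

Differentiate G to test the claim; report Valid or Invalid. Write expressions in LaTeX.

d/du[G] = \frac{20 m u \sqrt{2 u^{2} + 1} + 3 \sqrt{2} u + 3 \sqrt{2 u^{2} + 1} \cos{\left(\frac{u}{2} + \frac{\pi}{6} \right)}}{2 \sqrt{2 u^{2} + 1}}
This equals f(u) exactly, so the claim holds.

Valid - differentiating G returns exactly f.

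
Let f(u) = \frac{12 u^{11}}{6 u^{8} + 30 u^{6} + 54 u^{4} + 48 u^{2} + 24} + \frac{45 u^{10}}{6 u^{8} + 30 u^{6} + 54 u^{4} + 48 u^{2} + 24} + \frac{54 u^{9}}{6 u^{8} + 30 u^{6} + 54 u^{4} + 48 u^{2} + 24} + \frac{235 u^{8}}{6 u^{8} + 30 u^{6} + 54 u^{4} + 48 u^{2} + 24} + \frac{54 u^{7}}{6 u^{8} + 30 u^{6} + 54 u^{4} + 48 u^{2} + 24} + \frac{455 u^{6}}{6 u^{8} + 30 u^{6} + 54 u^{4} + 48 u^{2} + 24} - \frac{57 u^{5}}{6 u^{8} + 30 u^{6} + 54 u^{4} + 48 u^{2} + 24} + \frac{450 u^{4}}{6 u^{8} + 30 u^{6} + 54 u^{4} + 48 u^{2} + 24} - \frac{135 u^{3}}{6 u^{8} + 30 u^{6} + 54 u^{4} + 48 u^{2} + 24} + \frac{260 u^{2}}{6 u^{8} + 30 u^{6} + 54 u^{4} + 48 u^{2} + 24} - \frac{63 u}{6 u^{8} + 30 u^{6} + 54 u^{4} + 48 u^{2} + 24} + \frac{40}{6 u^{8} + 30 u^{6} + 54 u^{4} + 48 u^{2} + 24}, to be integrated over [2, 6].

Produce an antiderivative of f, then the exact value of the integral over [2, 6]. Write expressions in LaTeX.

Antiderivative: F(u) = \frac{u^{4}}{2} + \frac{5 u^{3}}{2} - \frac{u^{2}}{2} + \frac{5 u}{3} - \log{\left(u^{4} + u^{2} + 1 \right)} - \frac{3}{4 u^{2} + 8}; value = - \log{\left(1333 \right)} + \log{\left(21 \right)} + \frac{65594}{57}

Integrate term by term and add the pieces.
F(u) = \frac{u^{4}}{2} + \frac{5 u^{3}}{2} - \frac{u^{2}}{2} + \frac{5 u}{3} - \log{\left(u^{4} + u^{2} + 1 \right)} - \frac{3}{4 u^{2} + 8} is an antiderivative of f.
Check: d/du[\frac{u^{4}}{2} + \frac{5 u^{3}}{2} - \frac{u^{2}}{2} + \frac{5 u}{3} - \log{\left(u^{4} + u^{2} + 1 \right)} - \frac{3}{4 u^{2} + 8}] = \frac{12 u^{11} + 45 u^{10} + 54 u^{9} + 235 u^{8} + 54 u^{7} + 455 u^{6} - 57 u^{5} + 450 u^{4} - 135 u^{3} + 260 u^{2} - 63 u + 40}{6 u^{8} + 30 u^{6} + 54 u^{4} + 48 u^{2} + 24}, which equals f(u).
F(6) = \frac{179357}{152} - \log{\left(1333 \right)}; F(2) = \frac{701}{24} - \log{\left(21 \right)}.
Integral = F(6) - F(2) = - \log{\left(1333 \right)} + \log{\left(21 \right)} + \frac{65594}{57}.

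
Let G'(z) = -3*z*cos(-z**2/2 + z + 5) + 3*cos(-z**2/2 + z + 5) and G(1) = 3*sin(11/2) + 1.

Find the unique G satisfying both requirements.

The substitution u = -z**2/2 + z + 5 works: G'(z) is exactly (dG/du)*(du/dz) for that inner function.
A general antiderivative is 3*sin(-z**2/2 + z + 5) + C.
The condition gives C = 3*sin(11/2) + 1 - (3*sin(11/2)) = 1.
So G(z) = 3*sin(-z**2/2 + z + 5) + 1.
Check: d/dz[3*sin(-z**2/2 + z + 5) + 1] = -3*z*cos(-z**2/2 + z + 5) + 3*cos(-z**2/2 + z + 5) = G'(z).

G(z) = 3*sin(-z**2/2 + z + 5) + 1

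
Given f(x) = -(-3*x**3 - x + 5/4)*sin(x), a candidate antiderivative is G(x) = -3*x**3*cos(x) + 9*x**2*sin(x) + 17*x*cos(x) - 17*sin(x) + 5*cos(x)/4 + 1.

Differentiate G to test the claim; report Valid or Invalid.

Valid - the claim checks out under differentiation.

d/dx[G] = 3*x**3*sin(x) + x*sin(x) - 5*sin(x)/4
This equals f(x) exactly, so the claim holds.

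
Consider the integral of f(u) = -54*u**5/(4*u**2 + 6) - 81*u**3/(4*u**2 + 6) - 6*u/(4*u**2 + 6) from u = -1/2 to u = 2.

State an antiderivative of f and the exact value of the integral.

Integrate term by term and add the pieces.
F(u) = -27*u**4/8 - 3*log(u**2 + 3/2)/4 is an antiderivative of f.
Check: d/du[-27*u**4/8 - 3*log(u**2 + 3/2)/4] = (-54*u**5 - 81*u**3 - 6*u)/(4*u**2 + 6), which equals f(u).
F(2) = -54 - 3*log(11/2)/4; F(-1/2) = -3*log(7/4)/4 - 27/128.
Integral = F(2) - F(-1/2) = -6885/128 - 3*log(11/2)/4 + 3*log(7/4)/4.

Antiderivative: F(u) = -27*u**4/8 - 3*log(u**2 + 3/2)/4; value = -6885/128 - 3*log(11/2)/4 + 3*log(7/4)/4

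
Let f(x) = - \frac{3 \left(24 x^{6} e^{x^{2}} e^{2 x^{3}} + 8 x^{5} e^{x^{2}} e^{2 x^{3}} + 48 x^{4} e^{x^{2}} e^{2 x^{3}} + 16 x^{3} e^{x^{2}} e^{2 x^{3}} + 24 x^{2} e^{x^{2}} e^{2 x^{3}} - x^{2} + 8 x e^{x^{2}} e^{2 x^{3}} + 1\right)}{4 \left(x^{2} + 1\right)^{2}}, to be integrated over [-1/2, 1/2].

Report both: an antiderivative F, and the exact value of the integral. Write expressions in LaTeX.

For F(x) to be correct the identity F'(x) - f(x) = 0 must hold.
F(x) = \frac{3 \left(- x - 4 \left(x^{2} + 1\right) e^{2 x^{3} + x^{2}}\right)}{4 \left(x^{2} + 1\right)} is an antiderivative of f.
Check: d/dx[\frac{3 \left(- x - 4 \left(x^{2} + 1\right) e^{2 x^{3} + x^{2}}\right)}{4 \left(x^{2} + 1\right)}] = \frac{- 72 x^{6} e^{x^{2}} e^{2 x^{3}} - 24 x^{5} e^{x^{2}} e^{2 x^{3}} - 144 x^{4} e^{x^{2}} e^{2 x^{3}} - 48 x^{3} e^{x^{2}} e^{2 x^{3}} - 72 x^{2} e^{x^{2}} e^{2 x^{3}} + 3 x^{2} - 24 x e^{x^{2}} e^{2 x^{3}} - 3}{4 x^{4} + 8 x^{2} + 4}, which equals f(x).
F(1/2) = - 3 e^{\frac{1}{2}} - \frac{3}{10}; F(-1/2) = - \frac{27}{10}.
Integral = F(1/2) - F(-1/2) = \frac{12}{5} - 3 e^{\frac{1}{2}}.

Antiderivative: F(x) = \frac{3 \left(- x - 4 \left(x^{2} + 1\right) e^{2 x^{3} + x^{2}}\right)}{4 \left(x^{2} + 1\right)}; value = \frac{12}{5} - 3 e^{\frac{1}{2}}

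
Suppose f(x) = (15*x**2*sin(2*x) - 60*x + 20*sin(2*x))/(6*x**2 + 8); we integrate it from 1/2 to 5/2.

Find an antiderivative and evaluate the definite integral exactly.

Antiderivative: F(x) = -5*(4*log(3*x**2 + 4) + cos(2*x))/4; value = -5*log(91/4) - 5*cos(5)/4 + 5*cos(1)/4 + 5*log(19/4)

Since d/dx undoes antidifferentiation here, F'(x) = f(x) is required of F(x).
F(x) = -5*(4*log(3*x**2 + 4) + cos(2*x))/4 is an antiderivative of f.
Check: d/dx[-5*(4*log(3*x**2 + 4) + cos(2*x))/4] = (15*x**2*sin(2*x) - 60*x + 20*sin(2*x))/(6*x**2 + 8) = f(x).
F(5/2) = -5*log(91/4) - 5*cos(5)/4; F(1/2) = -5*log(19/4) - 5*cos(1)/4.
Integral = F(5/2) - F(1/2) = -5*log(91/4) - 5*cos(5)/4 + 5*cos(1)/4 + 5*log(19/4).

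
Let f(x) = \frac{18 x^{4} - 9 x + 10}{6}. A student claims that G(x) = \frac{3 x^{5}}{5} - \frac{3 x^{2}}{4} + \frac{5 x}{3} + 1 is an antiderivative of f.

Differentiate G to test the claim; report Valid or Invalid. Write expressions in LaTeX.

d/dx[G] = 3 x^{4} - \frac{3 x}{2} + \frac{5}{3}
This equals f(x) exactly, so the claim holds.

Valid: G'(x) = f(x).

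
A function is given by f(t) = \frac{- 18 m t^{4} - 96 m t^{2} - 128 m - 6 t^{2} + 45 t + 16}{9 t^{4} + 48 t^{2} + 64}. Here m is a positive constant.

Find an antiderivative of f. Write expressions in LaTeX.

For F(t) to be correct the identity F'(t) - f(t) = 0 must hold.
Check: d/dt[\frac{- 4 m t \left(3 t^{2} + 8\right) + 4 t - 15}{2 \left(3 t^{2} + 8\right)}] = \frac{- 18 m t^{4} - 96 m t^{2} - 128 m - 6 t^{2} + 45 t + 16}{9 t^{4} + 48 t^{2} + 64} = f(t).

An antiderivative is F(t) = \frac{- 4 m t \left(3 t^{2} + 8\right) + 4 t - 15}{2 \left(3 t^{2} + 8\right)}.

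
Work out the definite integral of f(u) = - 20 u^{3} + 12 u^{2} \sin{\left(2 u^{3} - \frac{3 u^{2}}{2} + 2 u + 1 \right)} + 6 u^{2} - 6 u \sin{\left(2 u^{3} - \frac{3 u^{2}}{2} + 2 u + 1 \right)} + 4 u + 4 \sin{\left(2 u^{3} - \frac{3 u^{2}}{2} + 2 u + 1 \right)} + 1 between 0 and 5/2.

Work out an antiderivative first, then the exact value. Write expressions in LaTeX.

The integrand splits into summands that can be handled one at a time.
F(u) = - \frac{10 u^{4} - 4 u^{3} - 4 u^{2} - 2 u + 4 \cos{\left(2 u^{3} - \frac{3 u^{2}}{2} + 2 u + 1 \right)} - 5}{2} is an antiderivative of f.
Check: d/du[- \frac{10 u^{4} - 4 u^{3} - 4 u^{2} - 2 u + 4 \cos{\left(2 u^{3} - \frac{3 u^{2}}{2} + 2 u + 1 \right)} - 5}{2}] = - 20 u^{3} + 12 u^{2} \sin{\left(2 u^{3} - \frac{3 u^{2}}{2} + 2 u + 1 \right)} + 6 u^{2} - 6 u \sin{\left(2 u^{3} - \frac{3 u^{2}}{2} + 2 u + 1 \right)} + 4 u + 4 \sin{\left(2 u^{3} - \frac{3 u^{2}}{2} + 2 u + 1 \right)} + 1 = f(u).
F(5/2) = - \frac{2345}{16} - 2 \cos{\left(\frac{223}{8} \right)}; F(0) = \frac{5}{2} - 2 \cos{\left(1 \right)}.
Integral = F(5/2) - F(0) = - \frac{2385}{16} + 2 \cos{\left(1 \right)} - 2 \cos{\left(\frac{223}{8} \right)}.

Antiderivative: F(u) = - \frac{10 u^{4} - 4 u^{3} - 4 u^{2} - 2 u + 4 \cos{\left(2 u^{3} - \frac{3 u^{2}}{2} + 2 u + 1 \right)} - 5}{2}; value = - \frac{2385}{16} + 2 \cos{\left(1 \right)} - 2 \cos{\left(\frac{223}{8} \right)}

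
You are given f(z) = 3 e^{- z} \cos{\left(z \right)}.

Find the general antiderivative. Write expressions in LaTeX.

Whatever form F(z) takes, F'(z) = f(z) is non-negotiable.
Check: d/dz[\frac{3 e^{- z} \sin{\left(z \right)}}{2} - \frac{3 e^{- z} \cos{\left(z \right)}}{2}] = 3 e^{- z} \cos{\left(z \right)} = f(z).

F(z) = \frac{3 e^{- z} \sin{\left(z \right)}}{2} - \frac{3 e^{- z} \cos{\left(z \right)}}{2} + C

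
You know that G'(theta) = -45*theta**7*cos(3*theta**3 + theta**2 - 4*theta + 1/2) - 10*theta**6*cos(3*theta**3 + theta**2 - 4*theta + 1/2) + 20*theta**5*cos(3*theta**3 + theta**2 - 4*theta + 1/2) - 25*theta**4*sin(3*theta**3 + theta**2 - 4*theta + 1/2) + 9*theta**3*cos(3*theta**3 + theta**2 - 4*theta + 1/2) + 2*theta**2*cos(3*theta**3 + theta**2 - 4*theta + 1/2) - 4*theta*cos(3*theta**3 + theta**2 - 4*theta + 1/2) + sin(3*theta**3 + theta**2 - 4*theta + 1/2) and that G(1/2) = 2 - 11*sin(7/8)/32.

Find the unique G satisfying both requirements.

G'(theta) has the shape u'v + uv' for u = -5*theta**5 + theta and v = sin(3*theta**3 + theta**2 - 4*theta + 1/2) — it is the derivative of the product u*v.
A general antiderivative is -(5*theta**5 - theta)*sin(3*theta**3 + theta**2 - 4*theta + 1/2) + C.
The condition gives C = 2 - 11*sin(7/8)/32 - (-11*sin(7/8)/32) = 2.
So G(theta) = -5*theta**5*sin(3*theta**3 + theta**2 - 4*theta + 1/2) + theta*sin(3*theta**3 + theta**2 - 4*theta + 1/2) + 2.
Check: d/dtheta[-5*theta**5*sin(3*theta**3 + theta**2 - 4*theta + 1/2) + theta*sin(3*theta**3 + theta**2 - 4*theta + 1/2) + 2] = -45*theta**7*cos(3*theta**3 + theta**2 - 4*theta + 1/2) - 10*theta**6*cos(3*theta**3 + theta**2 - 4*theta + 1/2) + 20*theta**5*cos(3*theta**3 + theta**2 - 4*theta + 1/2) - 25*theta**4*sin(3*theta**3 + theta**2 - 4*theta + 1/2) + 9*theta**3*cos(3*theta**3 + theta**2 - 4*theta + 1/2) + 2*theta**2*cos(3*theta**3 + theta**2 - 4*theta + 1/2) - 4*theta*cos(3*theta**3 + theta**2 - 4*theta + 1/2) + sin(3*theta**3 + theta**2 - 4*theta + 1/2) = G'(theta).

G(theta) = -5*theta**5*sin(3*theta**3 + theta**2 - 4*theta + 1/2) + theta*sin(3*theta**3 + theta**2 - 4*theta + 1/2) + 2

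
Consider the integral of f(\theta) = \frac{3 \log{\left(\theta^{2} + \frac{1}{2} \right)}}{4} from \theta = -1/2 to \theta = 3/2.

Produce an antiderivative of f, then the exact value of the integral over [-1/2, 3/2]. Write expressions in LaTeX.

For F(\theta) to be correct the identity F'(\theta) - f(\theta) = 0 must hold.
F(\theta) = \frac{3 \theta \log{\left(\theta^{2} + \frac{1}{2} \right)}}{4} - \frac{3 \theta}{2} + \frac{3 \sqrt{2} \operatorname{atan}{\left(\sqrt{2} \theta \right)}}{4} is an antiderivative of f.
Check: d/d\theta[\frac{3 \theta \log{\left(\theta^{2} + \frac{1}{2} \right)}}{4} - \frac{3 \theta}{2} + \frac{3 \sqrt{2} \operatorname{atan}{\left(\sqrt{2} \theta \right)}}{4}] = \frac{3 \log{\left(\theta^{2} + \frac{1}{2} \right)}}{4} = f(\theta).
F(3/2) = - \frac{9}{4} + \frac{9 \log{\left(\frac{11}{4} \right)}}{8} + \frac{3 \sqrt{2} \operatorname{atan}{\left(\frac{3 \sqrt{2}}{2} \right)}}{4}; F(-1/2) = - \frac{3 \sqrt{2} \operatorname{atan}{\left(\frac{\sqrt{2}}{2} \right)}}{4} - \frac{3 \log{\left(\frac{3}{4} \right)}}{8} + \frac{3}{4}.
Integral = F(3/2) - F(-1/2) = -3 + \frac{3 \log{\left(\frac{3}{4} \right)}}{8} + \frac{3 \sqrt{2} \operatorname{atan}{\left(\frac{\sqrt{2}}{2} \right)}}{4} + \frac{9 \log{\left(\frac{11}{4} \right)}}{8} + \frac{3 \sqrt{2} \operatorname{atan}{\left(\frac{3 \sqrt{2}}{2} \right)}}{4}.

Antiderivative: F(\theta) = \frac{3 \theta \log{\left(\theta^{2} + \frac{1}{2} \right)}}{4} - \frac{3 \theta}{2} + \frac{3 \sqrt{2} \operatorname{atan}{\left(\sqrt{2} \theta \right)}}{4}; value = -3 + \frac{3 \log{\left(\frac{3}{4} \right)}}{8} + \frac{3 \sqrt{2} \operatorname{atan}{\left(\frac{\sqrt{2}}{2} \right)}}{4} + \frac{9 \log{\left(\frac{11}{4} \right)}}{8} + \frac{3 \sqrt{2} \operatorname{atan}{\left(\frac{3 \sqrt{2}}{2} \right)}}{4}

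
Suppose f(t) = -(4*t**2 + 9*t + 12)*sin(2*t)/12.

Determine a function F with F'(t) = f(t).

An antiderivative is F(t) = (8*t**2*cos(2*t) - 8*t*sin(2*t) + 18*t*cos(2*t) - 9*sin(2*t) + 20*cos(2*t))/48.

An antiderivative F(t) passes only if d/dt[F] lands on f(t) exactly.
Check: d/dt[(8*t**2*cos(2*t) - 8*t*sin(2*t) + 18*t*cos(2*t) - 9*sin(2*t) + 20*cos(2*t))/48] = -t**2*sin(2*t)/3 - 3*t*sin(2*t)/4 - sin(2*t), which equals f(t).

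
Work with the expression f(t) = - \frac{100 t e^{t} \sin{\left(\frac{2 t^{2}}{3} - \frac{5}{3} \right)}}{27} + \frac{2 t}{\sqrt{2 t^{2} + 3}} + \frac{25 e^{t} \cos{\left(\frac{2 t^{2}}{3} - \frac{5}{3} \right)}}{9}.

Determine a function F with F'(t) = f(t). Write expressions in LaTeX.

An antiderivative is F(t) = \sqrt{2 t^{2} + 3} + \frac{25 e^{t} \cos{\left(\frac{2 t^{2}}{3} - \frac{5}{3} \right)}}{9}.

The integrand splits into summands that can be handled one at a time.
Check: d/dt[\sqrt{2 t^{2} + 3} + \frac{25 e^{t} \cos{\left(\frac{2 t^{2}}{3} - \frac{5}{3} \right)}}{9}] = \frac{- 100 t \sqrt{2 t^{2} + 3} e^{t} \sin{\left(\frac{2 t^{2}}{3} - \frac{5}{3} \right)} + 54 t + 75 \sqrt{2 t^{2} + 3} e^{t} \cos{\left(\frac{2 t^{2}}{3} - \frac{5}{3} \right)}}{27 \sqrt{2 t^{2} + 3}}, which equals f(t).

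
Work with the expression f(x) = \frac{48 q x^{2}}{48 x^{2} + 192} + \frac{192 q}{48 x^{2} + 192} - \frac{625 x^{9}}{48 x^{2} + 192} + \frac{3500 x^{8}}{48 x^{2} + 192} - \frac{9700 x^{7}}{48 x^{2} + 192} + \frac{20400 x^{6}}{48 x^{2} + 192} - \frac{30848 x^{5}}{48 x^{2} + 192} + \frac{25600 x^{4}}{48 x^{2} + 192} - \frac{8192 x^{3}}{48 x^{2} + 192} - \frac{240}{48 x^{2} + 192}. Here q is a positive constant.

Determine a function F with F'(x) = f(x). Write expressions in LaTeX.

Integrate term by term and add the pieces.
Check: d/dx[- \frac{- 384 q x + 625 x^{8} - 4000 x^{7} + 9600 x^{6} - 10240 x^{5} + 4096 x^{4} + 960 \operatorname{atan}{\left(\frac{x}{2} \right)}}{384}] = \frac{48 q x^{2} + 192 q - 625 x^{9} + 3500 x^{8} - 9700 x^{7} + 20400 x^{6} - 30848 x^{5} + 25600 x^{4} - 8192 x^{3} - 240}{48 x^{2} + 192}, which equals f(x).

An antiderivative is F(x) = - \frac{- 384 q x + 625 x^{8} - 4000 x^{7} + 9600 x^{6} - 10240 x^{5} + 4096 x^{4} + 960 \operatorname{atan}{\left(\frac{x}{2} \right)}}{384}.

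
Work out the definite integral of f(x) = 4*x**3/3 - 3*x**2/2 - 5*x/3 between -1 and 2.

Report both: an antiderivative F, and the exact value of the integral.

Antiderivative: F(x) = x**2*(2*x**2 - 3*x - 5)/6; value = -2

The integrand splits into summands that can be handled one at a time.
F(x) = x**2*(2*x**2 - 3*x - 5)/6 is an antiderivative of f.
Check: d/dx[x**2*(2*x**2 - 3*x - 5)/6] = 4*x**3/3 - 3*x**2/2 - 5*x/3 = f(x).
F(2) = -2; F(-1) = 0.
Integral = F(2) - F(-1) = -2.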